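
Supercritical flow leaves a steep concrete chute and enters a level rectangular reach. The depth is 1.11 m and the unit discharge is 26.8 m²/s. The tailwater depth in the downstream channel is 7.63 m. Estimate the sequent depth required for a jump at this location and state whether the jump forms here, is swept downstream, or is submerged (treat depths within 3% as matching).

y₂ = 10.9 m; the jump is swept downstream

V₁ = q/y₁ = 26.8/1.11 = 24.1 m/s. Fr₁ = V₁/√(g·y₁) = 24.1/√(9.81×1.11) = 7.32.
From the momentum equation for a rectangular channel, y₂/y₁ = ½[√(1 + 8Fr₁²) − 1] = ½[√429.3 − 1] = 9.86.
y₂ = 9.86 × 1.11 = 10.9 m.
Tailwater y_tw = 7.63 m: y_tw < y₂, so the jump is swept downstream.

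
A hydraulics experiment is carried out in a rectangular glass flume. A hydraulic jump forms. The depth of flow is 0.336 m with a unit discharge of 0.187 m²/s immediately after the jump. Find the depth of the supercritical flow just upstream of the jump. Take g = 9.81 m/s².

y₁ = 0.0544 m

V₂ = q/y₂ = 0.187/0.336 = 0.557 m/s; Fr₂ = V₂/√(g·y₂) = 0.307.
The Bélanger relation is symmetric: y₁/y₂ = ½[√(1 + 8Fr₂²) − 1] = ½[√1.752 − 1] = 0.162.
y₁ = 0.162 × 0.336 = 0.0544 m.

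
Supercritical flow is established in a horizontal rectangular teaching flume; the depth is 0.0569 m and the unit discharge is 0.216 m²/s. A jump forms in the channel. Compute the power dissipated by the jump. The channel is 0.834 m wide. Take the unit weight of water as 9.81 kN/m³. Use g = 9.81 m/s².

V₁ = q/y₁ = 0.216/0.0569 = 3.80 m/s. Fr₁ = V₁/√(g·y₁) = 3.80/√(9.81×0.0569) = 5.08.
Sequent-depth ratio: y₂/y₁ = ½[√(1 + 8Fr₁²) − 1] = ½[√207.5 − 1] = 6.70.
y₂ = 6.70 × 0.0569 = 0.381 m.
Head loss: ΔE = (y₂ − y₁)³/(4y₁y₂) = (0.381 − 0.0569)³/(4×0.0569×0.381) = 0.0342/0.0868 = 0.394 m.
Q = q·b = 0.216 × 0.834 = 0.180 m³/s. P = γ·Q·ΔE = 9.81 × 0.180 × 0.394 = 0.696 kW.

P = 0.696 kW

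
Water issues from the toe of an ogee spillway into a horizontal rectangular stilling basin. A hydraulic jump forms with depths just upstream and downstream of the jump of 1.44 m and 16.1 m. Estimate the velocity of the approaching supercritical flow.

V₁ = 31.0 m/s

For a rectangular channel the momentum equation gives q² = ½·g·y₁·y₂·(y₁ + y₂) = ½×9.81×1.44×16.1×17.5 = 1995.
q = √1995 = 44.7 m²/s.
V₁ = q/y₁ = 44.7/1.44 = 31.0 m/s.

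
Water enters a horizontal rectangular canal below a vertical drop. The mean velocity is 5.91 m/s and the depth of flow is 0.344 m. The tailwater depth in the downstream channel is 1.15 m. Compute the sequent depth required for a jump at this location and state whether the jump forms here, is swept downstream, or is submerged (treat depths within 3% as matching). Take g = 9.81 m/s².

y₂ = 1.40 m; the jump is swept downstream

Fr₁ = V₁/√(g·y₁) = 5.91/√(9.81×0.344) = 3.22.
Sequent-depth ratio: y₂/y₁ = ½[√(1 + 8Fr₁²) − 1] = ½[√83.80 − 1] = 4.08.
y₂ = 4.08 × 0.344 = 1.40 m.
Tailwater y_tw = 1.15 m: y_tw < y₂, so the jump is swept downstream.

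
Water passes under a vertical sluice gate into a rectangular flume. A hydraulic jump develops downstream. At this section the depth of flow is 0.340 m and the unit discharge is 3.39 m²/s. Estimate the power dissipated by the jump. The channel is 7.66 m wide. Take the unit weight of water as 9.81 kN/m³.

V₁ = q/y₁ = 3.39/0.340 = 9.97 m/s. Fr₁ = V₁/√(g·y₁) = 9.97/√(9.81×0.340) = 5.46.
From the momentum equation for a rectangular channel, y₂/y₁ = ½[√(1 + 8Fr₁²) − 1] = ½[√239.4 − 1] = 7.24.
y₂ = 7.24 × 0.340 = 2.46 m.
V₂ = q/y₂ = 3.39/2.46 = 1.38 m/s. E₁ = y₁ + V₁²/2g = 5.41 m; E₂ = y₂ + V₂²/2g = 2.56 m. ΔE = E₁ − E₂ = 2.85 m.
Q = q·b = 3.39 × 7.66 = 26.0 m³/s. P = γ·Q·ΔE = 9.81 × 26.0 × 2.85 = 726 kW.

P = 726 kW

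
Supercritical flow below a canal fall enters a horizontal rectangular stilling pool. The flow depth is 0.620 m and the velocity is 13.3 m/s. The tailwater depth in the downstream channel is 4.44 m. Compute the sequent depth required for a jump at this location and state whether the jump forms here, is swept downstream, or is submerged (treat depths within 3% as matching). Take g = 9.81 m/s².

y₂ = 4.43 m; the jump forms here

Fr₁ = V₁/√(g·y₁) = 13.3/√(9.81×0.620) = 5.39.
Bélanger equation: y₂/y₁ = ½[√(1 + 8Fr₁²) − 1] = ½[√233.7 − 1] = 7.14.
y₂ = 7.14 × 0.620 = 4.43 m.
Tailwater y_tw = 4.44 m: y_tw ≈ y₂, so the jump forms here.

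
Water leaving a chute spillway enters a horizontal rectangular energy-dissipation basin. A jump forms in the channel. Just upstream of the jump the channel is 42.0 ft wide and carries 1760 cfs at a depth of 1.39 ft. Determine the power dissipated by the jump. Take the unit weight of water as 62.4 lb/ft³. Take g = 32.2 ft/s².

P = 1379 hp

q = Q/b = 1760/42.0 = 41.9 ft²/s; V₁ = q/y₁ = 30.1 ft/s. Fr₁ = V₁/√(g·y₁) = 4.51.
From the momentum equation for a rectangular channel, y₂/y₁ = ½[√(1 + 8Fr₁²) − 1] = ½[√163.4 − 1] = 5.89.
y₂ = 5.89 × 1.39 = 8.19 ft.
V₂ = q/y₂ = 41.9/8.19 = 5.12 ft/s. E₁ = y₁ + V₁²/2g = 15.5 ft; E₂ = y₂ + V₂²/2g = 8.60 ft. ΔE = E₁ − E₂ = 6.91 ft.
P = γ·Q·ΔE/550 = 62.4 × 1760 × 6.91 / 550 = 1379 hp.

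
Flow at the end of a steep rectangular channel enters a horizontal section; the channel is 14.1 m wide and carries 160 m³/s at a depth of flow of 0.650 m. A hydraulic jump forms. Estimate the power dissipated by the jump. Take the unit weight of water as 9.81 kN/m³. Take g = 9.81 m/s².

q = Q/b = 160/14.1 = 11.3 m²/s; V₁ = q/y₁ = 17.5 m/s. Fr₁ = V₁/√(g·y₁) = 6.91.
From the momentum equation for a rectangular channel, y₂/y₁ = ½[√(1 + 8Fr₁²) − 1] = ½[√383.4 − 1] = 9.29.
y₂ = 9.29 × 0.650 = 6.04 m.
V₂ = q/y₂ = 11.3/6.04 = 1.88 m/s. E₁ = y₁ + V₁²/2g = 16.2 m; E₂ = y₂ + V₂²/2g = 6.22 m. ΔE = E₁ − E₂ = 9.97 m.
P = γ·Q·ΔE = 9.81 × 160 × 9.97 = 15642 kW.

P = 15642 kW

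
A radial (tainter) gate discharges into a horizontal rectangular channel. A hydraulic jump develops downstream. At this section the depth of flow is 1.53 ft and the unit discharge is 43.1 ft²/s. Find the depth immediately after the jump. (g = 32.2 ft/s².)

V₁ = q/y₁ = 43.1/1.53 = 28.2 ft/s. Fr₁ = V₁/√(g·y₁) = 28.2/√(32.2×1.53) = 4.01.
Conjugate-depth relation: y₂/y₁ = ½[√(1 + 8Fr₁²) − 1] = ½[√129.9 − 1] = 5.20.
y₂ = 5.20 × 1.53 = 7.95 ft.

y₂ = 7.95 ft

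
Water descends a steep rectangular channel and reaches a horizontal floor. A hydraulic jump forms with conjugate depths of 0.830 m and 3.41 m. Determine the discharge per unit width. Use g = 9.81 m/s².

For a rectangular channel the momentum equation gives q² = ½·g·y₁·y₂·(y₁ + y₂) = ½×9.81×0.830×3.41×4.24 = 58.9.
q = √58.9 = 7.67 m²/s.

q = 7.67 m²/s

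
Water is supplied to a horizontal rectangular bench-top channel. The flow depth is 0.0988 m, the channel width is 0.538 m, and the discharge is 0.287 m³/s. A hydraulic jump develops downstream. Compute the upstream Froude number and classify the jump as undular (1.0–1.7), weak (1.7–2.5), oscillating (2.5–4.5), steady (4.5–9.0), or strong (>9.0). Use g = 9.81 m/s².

Fr₁ = 5.48; steady jump

q = Q/b = 0.287/0.538 = 0.533 m²/s; V₁ = q/y₁ = 5.40 m/s. Fr₁ = V₁/√(g·y₁) = 5.48.
Fr₁ = 5.48 lies in the steady range.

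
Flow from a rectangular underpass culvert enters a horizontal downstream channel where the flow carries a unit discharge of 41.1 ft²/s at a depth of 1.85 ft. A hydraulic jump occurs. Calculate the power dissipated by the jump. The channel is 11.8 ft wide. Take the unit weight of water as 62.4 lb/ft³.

V₁ = q/y₁ = 41.1/1.85 = 22.2 ft/s. Fr₁ = V₁/√(g·y₁) = 22.2/√(32.2×1.85) = 2.88.
By Bélanger, y₂/y₁ = ½[√(1 + 8Fr₁²) − 1] = ½[√67.28 − 1] = 3.60.
y₂ = 3.60 × 1.85 = 6.66 ft.
V₂ = q/y₂ = 41.1/6.66 = 6.17 ft/s. E₁ = y₁ + V₁²/2g = 9.51 ft; E₂ = y₂ + V₂²/2g = 7.25 ft. ΔE = E₁ − E₂ = 2.26 ft.
Q = q·b = 41.1 × 11.8 = 485 cfs. P = γ·Q·ΔE/550 = 62.4 × 485 × 2.26 / 550 = 124 hp.

P = 124 hp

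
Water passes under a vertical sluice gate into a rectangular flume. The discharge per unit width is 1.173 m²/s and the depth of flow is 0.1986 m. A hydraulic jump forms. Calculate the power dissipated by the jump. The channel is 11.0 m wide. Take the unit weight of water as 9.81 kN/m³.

P = 104.4 kW

V₁ = q/y₁ = 1.173/0.1986 = 5.906 m/s. Fr₁ = V₁/√(g·y₁) = 5.906/√(9.81×0.1986) = 4.232.
Bélanger equation: y₂/y₁ = ½[√(1 + 8Fr₁²) − 1] = ½[√144.24 − 1] = 5.505.
y₂ = 5.505 × 0.1986 = 1.093 m.
V₂ = q/y₂ = 1.173/1.093 = 1.073 m/s. E₁ = y₁ + V₁²/2g = 1.977 m; E₂ = y₂ + V₂²/2g = 1.152 m. ΔE = E₁ − E₂ = 0.8246 m.
Q = q·b = 1.173 × 11.0 = 12.90 m³/s. P = γ·Q·ΔE = 9.81 × 12.90 × 0.8246 = 104.4 kW.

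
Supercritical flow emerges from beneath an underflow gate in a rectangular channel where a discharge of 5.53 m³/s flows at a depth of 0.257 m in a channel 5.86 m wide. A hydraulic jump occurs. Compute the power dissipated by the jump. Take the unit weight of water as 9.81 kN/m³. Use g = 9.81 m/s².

P = 7.34 kW

q = Q/b = 5.53/5.86 = 0.944 m²/s; V₁ = q/y₁ = 3.67 m/s. Fr₁ = V₁/√(g·y₁) = 2.31.
From the momentum equation for a rectangular channel, y₂/y₁ = ½[√(1 + 8Fr₁²) − 1] = ½[√43.78 − 1] = 2.81.
y₂ = 2.81 × 0.257 = 0.722 m.
V₂ = q/y₂ = 0.944/0.722 = 1.31 m/s. E₁ = y₁ + V₁²/2g = 0.944 m; E₂ = y₂ + V₂²/2g = 0.809 m. ΔE = E₁ − E₂ = 0.135 m.
P = γ·Q·ΔE = 9.81 × 5.53 × 0.135 = 7.34 kW.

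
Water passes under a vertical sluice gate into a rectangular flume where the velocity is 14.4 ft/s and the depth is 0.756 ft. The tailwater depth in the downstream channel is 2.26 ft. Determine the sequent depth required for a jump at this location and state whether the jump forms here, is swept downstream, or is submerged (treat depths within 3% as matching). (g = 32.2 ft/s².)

y₂ = 2.77 ft; the jump is swept downstream

Fr₁ = V₁/√(g·y₁) = 14.4/√(32.2×0.756) = 2.92.
Sequent-depth ratio: y₂/y₁ = ½[√(1 + 8Fr₁²) − 1] = ½[√69.15 − 1] = 3.66.
y₂ = 3.66 × 0.756 = 2.77 ft.
Tailwater y_tw = 2.26 ft: y_tw < y₂, so the jump is swept downstream.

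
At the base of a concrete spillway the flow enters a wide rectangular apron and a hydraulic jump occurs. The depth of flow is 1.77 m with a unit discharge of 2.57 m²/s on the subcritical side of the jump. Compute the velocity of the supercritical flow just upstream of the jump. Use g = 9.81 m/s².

V₂ = q/y₂ = 2.57/1.77 = 1.45 m/s; Fr₂ = V₂/√(g·y₂) = 0.348.
Applying the sequent-depth relation in reverse, y₁/y₂ = ½[√(1 + 8Fr₂²) − 1] = ½[√1.971 − 1] = 0.202.
y₁ = 0.202 × 1.77 = 0.358 m.
V₁ = q/y₁ = 2.57/0.358 = 7.19 m/s.

V₁ = 7.19 m/s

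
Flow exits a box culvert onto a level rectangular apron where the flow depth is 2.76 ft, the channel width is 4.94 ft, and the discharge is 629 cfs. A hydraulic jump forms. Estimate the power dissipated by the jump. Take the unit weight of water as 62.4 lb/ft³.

q = Q/b = 629/4.94 = 127 ft²/s; V₁ = q/y₁ = 46.1 ft/s. Fr₁ = V₁/√(g·y₁) = 4.89.
Sequent-depth ratio: y₂/y₁ = ½[√(1 + 8Fr₁²) − 1] = ½[√192.6 − 1] = 6.44.
y₂ = 6.44 × 2.76 = 17.8 ft.
V₂ = q/y₂ = 127/17.8 = 7.17 ft/s. E₁ = y₁ + V₁²/2g = 35.8 ft; E₂ = y₂ + V₂²/2g = 18.6 ft. ΔE = E₁ − E₂ = 17.2 ft.
P = γ·Q·ΔE/550 = 62.4 × 629 × 17.2 / 550 = 1230 hp.

P = 1230 hp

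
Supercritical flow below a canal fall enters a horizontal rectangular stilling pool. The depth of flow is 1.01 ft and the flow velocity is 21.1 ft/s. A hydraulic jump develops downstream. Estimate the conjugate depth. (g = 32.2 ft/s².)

Fr₁ = V₁/√(g·y₁) = 21.1/√(32.2×1.01) = 3.70.
By Bélanger, y₂/y₁ = ½[√(1 + 8Fr₁²) − 1] = ½[√110.5 − 1] = 4.76.
y₂ = 4.76 × 1.01 = 4.80 ft.

y₂ = 4.80 ft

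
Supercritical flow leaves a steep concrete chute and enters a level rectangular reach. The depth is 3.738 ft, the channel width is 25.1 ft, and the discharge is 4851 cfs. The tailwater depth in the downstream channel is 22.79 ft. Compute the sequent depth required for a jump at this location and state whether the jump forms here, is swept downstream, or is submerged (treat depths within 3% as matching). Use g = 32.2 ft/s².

y₂ = 23.11 ft; the jump forms here

q = Q/b = 4851/25.1 = 193.3 ft²/s; V₁ = q/y₁ = 51.70 ft/s. Fr₁ = V₁/√(g·y₁) = 4.713.
Sequent-depth ratio: y₂/y₁ = ½[√(1 + 8Fr₁²) − 1] = ½[√178.68 − 1] = 6.184.
y₂ = 6.184 × 3.738 = 23.11 ft.
Tailwater y_tw = 22.79 ft: y_tw ≈ y₂, so the jump forms here.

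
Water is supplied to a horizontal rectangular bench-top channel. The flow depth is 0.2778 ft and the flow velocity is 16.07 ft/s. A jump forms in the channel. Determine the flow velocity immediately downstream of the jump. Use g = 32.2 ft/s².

V₂ = 2.259 ft/s

Fr₁ = V₁/√(g·y₁) = 16.07/√(32.2×0.2778) = 5.373.
By Bélanger, y₂/y₁ = ½[√(1 + 8Fr₁²) − 1] = ½[√231.96 − 1] = 7.115.
y₂ = 7.115 × 0.2778 = 1.977 ft.
q = V₁·y₁ = 16.07 × 0.2778 = 4.464 ft²/s.
V₂ = q/y₂ = 4.464/1.977 = 2.259 ft/s.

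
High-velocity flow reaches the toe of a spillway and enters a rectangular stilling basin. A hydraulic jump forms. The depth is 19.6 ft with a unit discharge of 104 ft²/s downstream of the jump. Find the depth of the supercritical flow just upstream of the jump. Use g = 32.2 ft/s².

V₂ = q/y₂ = 104/19.6 = 5.31 ft/s; Fr₂ = V₂/√(g·y₂) = 0.211.
Applying the sequent-depth relation in reverse, y₁/y₂ = ½[√(1 + 8Fr₂²) − 1] = ½[√1.357 − 1] = 0.0824.
y₁ = 0.0824 × 19.6 = 1.62 ft.

y₁ = 1.62 ft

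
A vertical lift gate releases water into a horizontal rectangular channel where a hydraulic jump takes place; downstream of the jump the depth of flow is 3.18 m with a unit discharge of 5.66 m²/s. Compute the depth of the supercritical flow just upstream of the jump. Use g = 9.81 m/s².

V₂ = q/y₂ = 5.66/3.18 = 1.78 m/s; Fr₂ = V₂/√(g·y₂) = 0.319.
Applying the sequent-depth relation in reverse, y₁/y₂ = ½[√(1 + 8Fr₂²) − 1] = ½[√1.812 − 1] = 0.173.
y₁ = 0.173 × 3.18 = 0.551 m.

y₁ = 0.551 m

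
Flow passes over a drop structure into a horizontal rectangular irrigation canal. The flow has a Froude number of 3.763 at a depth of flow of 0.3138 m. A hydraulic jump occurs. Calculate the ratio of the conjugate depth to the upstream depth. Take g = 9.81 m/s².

Fr₁ = 3.763 (given).
Conjugate-depth relation: y₂/y₁ = ½[√(1 + 8Fr₁²) − 1] = ½[√114.28 − 1] = 4.845.

y₂/y₁ = 4.845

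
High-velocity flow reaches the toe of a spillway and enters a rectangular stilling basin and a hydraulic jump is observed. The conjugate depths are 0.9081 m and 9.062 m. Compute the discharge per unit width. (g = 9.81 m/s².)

For a rectangular channel the momentum equation gives q² = ½·g·y₁·y₂·(y₁ + y₂) = ½×9.81×0.9081×9.062×9.970 = 402.4.
q = √402.4 = 20.06 m²/s.

q = 20.06 m²/s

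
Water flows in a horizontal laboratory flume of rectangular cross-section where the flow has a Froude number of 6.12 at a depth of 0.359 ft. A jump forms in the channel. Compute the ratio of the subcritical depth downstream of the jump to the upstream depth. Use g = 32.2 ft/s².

y₂/y₁ = 8.17

Fr₁ = 6.12 (given).
Conjugate-depth relation: y₂/y₁ = ½[√(1 + 8Fr₁²) − 1] = ½[√300.6 − 1] = 8.17.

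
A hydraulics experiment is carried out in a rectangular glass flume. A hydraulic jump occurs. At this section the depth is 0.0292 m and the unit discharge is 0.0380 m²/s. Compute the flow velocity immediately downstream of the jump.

V₂ = 0.437 m/s

V₁ = q/y₁ = 0.0380/0.0292 = 1.30 m/s. Fr₁ = V₁/√(g·y₁) = 1.30/√(9.81×0.0292) = 2.43.
From the momentum equation for a rectangular channel, y₂/y₁ = ½[√(1 + 8Fr₁²) − 1] = ½[√48.30 − 1] = 2.97.
y₂ = 2.97 × 0.0292 = 0.0869 m.
V₂ = q/y₂ = 0.0380/0.0869 = 0.437 m/s.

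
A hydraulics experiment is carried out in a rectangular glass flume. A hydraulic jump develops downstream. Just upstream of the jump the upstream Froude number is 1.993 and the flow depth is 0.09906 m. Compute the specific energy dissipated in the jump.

Fr₁ = 1.993 (given).
By Bélanger, y₂/y₁ = ½[√(1 + 8Fr₁²) − 1] = ½[√32.776 − 1] = 2.363.
y₂ = 2.363 × 0.09906 = 0.2340 m.
V₁ = Fr₁·√(g·y₁) = 1.993×√(9.81×0.09906) = 1.965 m/s; q = V₁·y₁ = 0.1946 m²/s. V₂ = q/y₂ = 0.1946/0.2340 = 0.8316 m/s. E₁ = y₁ + V₁²/2g = 0.2958 m; E₂ = y₂ + V₂²/2g = 0.2693 m. ΔE = E₁ − E₂ = 0.02652 m.

ΔE = 0.02652 m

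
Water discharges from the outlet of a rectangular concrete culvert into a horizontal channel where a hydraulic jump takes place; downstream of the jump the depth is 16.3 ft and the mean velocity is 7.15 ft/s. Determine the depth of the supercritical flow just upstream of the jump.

Fr₂ = V₂/√(g·y₂) = 7.15/√(32.2×16.3) = 0.312.
Applying the sequent-depth relation in reverse, y₁/y₂ = ½[√(1 + 8Fr₂²) − 1] = ½[√1.779 − 1] = 0.167.
y₁ = 0.167 × 16.3 = 2.72 ft.

y₁ = 2.72 ft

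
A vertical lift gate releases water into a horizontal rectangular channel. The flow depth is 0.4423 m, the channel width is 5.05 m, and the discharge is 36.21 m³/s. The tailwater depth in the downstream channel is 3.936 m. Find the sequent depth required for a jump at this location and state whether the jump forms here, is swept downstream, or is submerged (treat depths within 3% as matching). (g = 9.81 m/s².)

q = Q/b = 36.21/5.05 = 7.170 m²/s; V₁ = q/y₁ = 16.21 m/s. Fr₁ = V₁/√(g·y₁) = 7.783.
Sequent-depth ratio: y₂/y₁ = ½[√(1 + 8Fr₁²) − 1] = ½[√485.56 − 1] = 10.52.
y₂ = 10.52 × 0.4423 = 4.652 m.
Tailwater y_tw = 3.936 m: y_tw < y₂, so the jump is swept downstream.

y₂ = 4.652 m; the jump is swept downstream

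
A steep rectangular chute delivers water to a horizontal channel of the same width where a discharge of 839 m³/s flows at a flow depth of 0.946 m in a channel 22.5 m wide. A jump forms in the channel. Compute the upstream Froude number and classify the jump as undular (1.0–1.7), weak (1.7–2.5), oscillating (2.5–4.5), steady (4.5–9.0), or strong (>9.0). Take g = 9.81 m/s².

q = Q/b = 839/22.5 = 37.3 m²/s; V₁ = q/y₁ = 39.4 m/s. Fr₁ = V₁/√(g·y₁) = 12.9.
Fr₁ = 12.9 lies in the strong range.

Fr₁ = 12.9; strong jump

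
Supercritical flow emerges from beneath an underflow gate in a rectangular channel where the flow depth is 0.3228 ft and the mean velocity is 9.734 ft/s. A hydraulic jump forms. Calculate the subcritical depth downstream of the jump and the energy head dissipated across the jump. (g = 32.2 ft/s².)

Fr₁ = V₁/√(g·y₁) = 9.734/√(32.2×0.3228) = 3.019.
Conjugate-depth relation: y₂/y₁ = ½[√(1 + 8Fr₁²) − 1] = ½[√73.926 − 1] = 3.799.
y₂ = 3.799 × 0.3228 = 1.226 ft.
Head loss: ΔE = (y₂ − y₁)³/(4y₁y₂) = (1.226 − 0.3228)³/(4×0.3228×1.226) = 0.7376/1.583 = 0.4658 ft.

y₂ = 1.226 ft; ΔE = 0.4658 ft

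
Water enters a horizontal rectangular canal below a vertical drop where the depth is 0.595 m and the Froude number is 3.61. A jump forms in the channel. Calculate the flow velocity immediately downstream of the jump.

Fr₁ = 3.61 (given).
Sequent-depth ratio: y₂/y₁ = ½[√(1 + 8Fr₁²) − 1] = ½[√105.3 − 1] = 4.63.
y₂ = 4.63 × 0.595 = 2.75 m.
V₁ = Fr₁·√(g·y₁) = 3.61×√(9.81×0.595) = 8.72 m/s; q = V₁·y₁ = 5.19 m²/s.
V₂ = q/y₂ = 5.19/2.75 = 1.88 m/s.

V₂ = 1.88 m/s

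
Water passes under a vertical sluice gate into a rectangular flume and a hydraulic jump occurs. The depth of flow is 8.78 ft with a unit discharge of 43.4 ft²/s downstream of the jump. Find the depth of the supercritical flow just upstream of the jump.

y₁ = 1.32 ft

V₂ = q/y₂ = 43.4/8.78 = 4.94 ft/s; Fr₂ = V₂/√(g·y₂) = 0.294.
Applying the sequent-depth relation in reverse, y₁/y₂ = ½[√(1 + 8Fr₂²) − 1] = ½[√1.691 − 1] = 0.150.
y₁ = 0.150 × 8.78 = 1.32 ft.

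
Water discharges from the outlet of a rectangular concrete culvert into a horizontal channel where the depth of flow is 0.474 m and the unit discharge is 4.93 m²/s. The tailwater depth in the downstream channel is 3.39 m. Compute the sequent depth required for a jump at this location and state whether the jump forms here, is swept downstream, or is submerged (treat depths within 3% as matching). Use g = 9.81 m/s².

y₂ = 3.00 m; the jump is submerged

V₁ = q/y₁ = 4.93/0.474 = 10.4 m/s. Fr₁ = V₁/√(g·y₁) = 10.4/√(9.81×0.474) = 4.82.
From the momentum equation for a rectangular channel, y₂/y₁ = ½[√(1 + 8Fr₁²) − 1] = ½[√187.1 − 1] = 6.34.
y₂ = 6.34 × 0.474 = 3.00 m.
Tailwater y_tw = 3.39 m: y_tw > y₂, so the jump is submerged.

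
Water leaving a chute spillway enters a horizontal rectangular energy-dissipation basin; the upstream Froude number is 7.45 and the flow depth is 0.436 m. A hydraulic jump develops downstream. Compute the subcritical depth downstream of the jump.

y₂ = 4.38 m

Fr₁ = 7.45 (given).
By Bélanger, y₂/y₁ = ½[√(1 + 8Fr₁²) − 1] = ½[√445.0 − 1] = 10.0.
y₂ = 10.0 × 0.436 = 4.38 m.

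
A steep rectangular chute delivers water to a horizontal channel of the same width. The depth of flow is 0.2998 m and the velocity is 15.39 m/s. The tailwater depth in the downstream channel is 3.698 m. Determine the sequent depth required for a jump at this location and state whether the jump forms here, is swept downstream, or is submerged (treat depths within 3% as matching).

Fr₁ = V₁/√(g·y₁) = 15.39/√(9.81×0.2998) = 8.974.
From the momentum equation for a rectangular channel, y₂/y₁ = ½[√(1 + 8Fr₁²) − 1] = ½[√645.27 − 1] = 12.20.
y₂ = 12.20 × 0.2998 = 3.658 m.
Tailwater y_tw = 3.698 m: y_tw ≈ y₂, so the jump forms here.

y₂ = 3.658 m; the jump forms here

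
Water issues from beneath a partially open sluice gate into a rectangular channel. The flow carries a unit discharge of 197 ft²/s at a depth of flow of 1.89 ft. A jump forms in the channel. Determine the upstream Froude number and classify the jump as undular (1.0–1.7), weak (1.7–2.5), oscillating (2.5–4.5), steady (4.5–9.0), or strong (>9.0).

Fr₁ = 13.4; strong jump

V₁ = q/y₁ = 197/1.89 = 104 ft/s. Fr₁ = V₁/√(g·y₁) = 104/√(32.2×1.89) = 13.4.
Fr₁ = 13.4 lies in the strong range.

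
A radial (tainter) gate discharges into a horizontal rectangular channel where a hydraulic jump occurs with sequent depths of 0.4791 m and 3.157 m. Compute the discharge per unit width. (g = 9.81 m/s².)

For a rectangular channel the momentum equation gives q² = ½·g·y₁·y₂·(y₁ + y₂) = ½×9.81×0.4791×3.157×3.636 = 26.98.
q = √26.98 = 5.194 m²/s.

q = 5.194 m²/s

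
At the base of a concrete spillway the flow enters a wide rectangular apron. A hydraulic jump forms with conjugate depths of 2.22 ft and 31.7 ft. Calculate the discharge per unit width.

For a rectangular channel the momentum equation gives q² = ½·g·y₁·y₂·(y₁ + y₂) = ½×32.2×2.22×31.7×33.9 = 38432.
q = √38432 = 196 ft²/s.

q = 196 ft²/s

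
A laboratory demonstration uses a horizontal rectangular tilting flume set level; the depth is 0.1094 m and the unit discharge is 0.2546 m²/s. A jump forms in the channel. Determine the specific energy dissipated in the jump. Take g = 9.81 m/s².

V₁ = q/y₁ = 0.2546/0.1094 = 2.327 m/s. Fr₁ = V₁/√(g·y₁) = 2.327/√(9.81×0.1094) = 2.246.
By Bélanger, y₂/y₁ = ½[√(1 + 8Fr₁²) − 1] = ½[√41.373 − 1] = 2.716.
y₂ = 2.716 × 0.1094 = 0.2971 m.
V₂ = q/y₂ = 0.2546/0.2971 = 0.8568 m/s. E₁ = y₁ + V₁²/2g = 0.3854 m; E₂ = y₂ + V₂²/2g = 0.3346 m. ΔE = E₁ − E₂ = 0.05089 m.

ΔE = 0.05089 m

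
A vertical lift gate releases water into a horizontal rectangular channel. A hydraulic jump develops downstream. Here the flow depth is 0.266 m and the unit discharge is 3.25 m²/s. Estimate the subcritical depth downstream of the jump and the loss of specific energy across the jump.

V₁ = q/y₁ = 3.25/0.266 = 12.2 m/s. Fr₁ = V₁/√(g·y₁) = 12.2/√(9.81×0.266) = 7.56.
Conjugate-depth relation: y₂/y₁ = ½[√(1 + 8Fr₁²) − 1] = ½[√458.7 − 1] = 10.2.
y₂ = 10.2 × 0.266 = 2.72 m.
Head loss: ΔE = (y₂ − y₁)³/(4y₁y₂) = (2.72 − 0.266)³/(4×0.266×2.72) = 14.7/2.89 = 5.09 m.

y₂ = 2.72 m; ΔE = 5.09 m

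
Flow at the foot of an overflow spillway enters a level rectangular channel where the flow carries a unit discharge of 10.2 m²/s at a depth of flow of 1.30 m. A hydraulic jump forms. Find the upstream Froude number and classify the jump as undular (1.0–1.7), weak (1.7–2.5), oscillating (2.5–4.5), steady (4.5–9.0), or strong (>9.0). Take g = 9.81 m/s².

V₁ = q/y₁ = 10.2/1.30 = 7.85 m/s. Fr₁ = V₁/√(g·y₁) = 7.85/√(9.81×1.30) = 2.20.
Fr₁ = 2.20 lies in the weak range.

Fr₁ = 2.20; weak jump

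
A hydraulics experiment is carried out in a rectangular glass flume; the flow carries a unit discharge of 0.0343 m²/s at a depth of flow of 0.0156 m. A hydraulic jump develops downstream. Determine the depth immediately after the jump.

y₂ = 0.116 m

V₁ = q/y₁ = 0.0343/0.0156 = 2.20 m/s. Fr₁ = V₁/√(g·y₁) = 2.20/√(9.81×0.0156) = 5.62.
From the momentum equation for a rectangular channel, y₂/y₁ = ½[√(1 + 8Fr₁²) − 1] = ½[√253.7 − 1] = 7.46.
y₂ = 7.46 × 0.0156 = 0.116 m.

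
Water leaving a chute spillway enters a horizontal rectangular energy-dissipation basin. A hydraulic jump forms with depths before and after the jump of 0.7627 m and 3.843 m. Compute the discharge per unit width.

For a rectangular channel the momentum equation gives q² = ½·g·y₁·y₂·(y₁ + y₂) = ½×9.81×0.7627×3.843×4.606 = 66.22.
q = √66.22 = 8.137 m²/s.

q = 8.137 m²/s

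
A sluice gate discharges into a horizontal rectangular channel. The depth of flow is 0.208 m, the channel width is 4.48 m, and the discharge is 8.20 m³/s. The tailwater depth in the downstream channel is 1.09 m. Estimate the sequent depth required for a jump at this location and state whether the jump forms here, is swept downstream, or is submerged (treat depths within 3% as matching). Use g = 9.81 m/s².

y₂ = 1.71 m; the jump is swept downstream

q = Q/b = 8.20/4.48 = 1.83 m²/s; V₁ = q/y₁ = 8.80 m/s. Fr₁ = V₁/√(g·y₁) = 6.16.
From the momentum equation for a rectangular channel, y₂/y₁ = ½[√(1 + 8Fr₁²) − 1] = ½[√304.6 − 1] = 8.23.
y₂ = 8.23 × 0.208 = 1.71 m.
Tailwater y_tw = 1.09 m: y_tw < y₂, so the jump is swept downstream.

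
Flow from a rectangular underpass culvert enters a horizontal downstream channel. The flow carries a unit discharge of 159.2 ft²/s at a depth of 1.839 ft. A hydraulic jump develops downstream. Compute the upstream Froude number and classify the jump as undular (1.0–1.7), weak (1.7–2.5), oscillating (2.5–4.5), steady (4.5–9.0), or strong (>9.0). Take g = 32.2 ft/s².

V₁ = q/y₁ = 159.2/1.839 = 86.57 ft/s. Fr₁ = V₁/√(g·y₁) = 86.57/√(32.2×1.839) = 11.25.
Fr₁ = 11.25 lies in the strong range.

Fr₁ = 11.25; strong jump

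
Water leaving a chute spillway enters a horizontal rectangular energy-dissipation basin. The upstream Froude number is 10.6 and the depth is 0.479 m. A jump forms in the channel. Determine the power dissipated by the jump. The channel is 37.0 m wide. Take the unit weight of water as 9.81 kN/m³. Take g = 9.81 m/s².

P = 81163 kW

Fr₁ = 10.6 (given).
By Bélanger, y₂/y₁ = ½[√(1 + 8Fr₁²) − 1] = ½[√899.9 − 1] = 14.5.
y₂ = 14.5 × 0.479 = 6.95 m.
V₁ = Fr₁·√(g·y₁) = 10.6×√(9.81×0.479) = 23.0 m/s; q = V₁·y₁ = 11.0 m²/s. V₂ = q/y₂ = 11.0/6.95 = 1.58 m/s. E₁ = y₁ + V₁²/2g = 27.4 m; E₂ = y₂ + V₂²/2g = 7.07 m. ΔE = E₁ − E₂ = 20.3 m.
Q = q·b = 11.0 × 37.0 = 407 m³/s. P = γ·Q·ΔE = 9.81 × 407 × 20.3 = 81163 kW.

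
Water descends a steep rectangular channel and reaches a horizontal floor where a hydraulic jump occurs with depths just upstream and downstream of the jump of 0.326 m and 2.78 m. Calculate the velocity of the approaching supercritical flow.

For a rectangular channel the momentum equation gives q² = ½·g·y₁·y₂·(y₁ + y₂) = ½×9.81×0.326×2.78×3.11 = 13.8.
q = √13.8 = 3.72 m²/s.
V₁ = q/y₁ = 3.72/0.326 = 11.4 m/s.

V₁ = 11.4 m/s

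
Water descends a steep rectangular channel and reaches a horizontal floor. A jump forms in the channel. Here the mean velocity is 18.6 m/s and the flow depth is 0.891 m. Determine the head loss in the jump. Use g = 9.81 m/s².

Fr₁ = V₁/√(g·y₁) = 18.6/√(9.81×0.891) = 6.29.
Conjugate-depth relation: y₂/y₁ = ½[√(1 + 8Fr₁²) − 1] = ½[√317.6 − 1] = 8.41.
y₂ = 8.41 × 0.891 = 7.49 m.
Head loss: ΔE = (y₂ − y₁)³/(4y₁y₂) = (7.49 − 0.891)³/(4×0.891×7.49) = 288/26.7 = 10.8 m.

ΔE = 10.8 m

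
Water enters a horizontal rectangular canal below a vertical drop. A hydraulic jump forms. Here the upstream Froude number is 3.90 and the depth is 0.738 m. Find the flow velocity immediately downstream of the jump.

Fr₁ = 3.90 (given).
Conjugate-depth relation: y₂/y₁ = ½[√(1 + 8Fr₁²) − 1] = ½[√122.7 − 1] = 5.04.
y₂ = 5.04 × 0.738 = 3.72 m.
V₁ = Fr₁·√(g·y₁) = 3.90×√(9.81×0.738) = 10.5 m/s; q = V₁·y₁ = 7.74 m²/s.
V₂ = q/y₂ = 7.74/3.72 = 2.08 m/s.

V₂ = 2.08 m/s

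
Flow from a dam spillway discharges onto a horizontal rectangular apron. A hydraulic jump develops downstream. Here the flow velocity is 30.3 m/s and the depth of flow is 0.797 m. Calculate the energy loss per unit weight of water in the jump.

Fr₁ = V₁/√(g·y₁) = 30.3/√(9.81×0.797) = 10.8.
Conjugate-depth relation: y₂/y₁ = ½[√(1 + 8Fr₁²) − 1] = ½[√940.4 − 1] = 14.8.
y₂ = 14.8 × 0.797 = 11.8 m.
Head loss: ΔE = (y₂ − y₁)³/(4y₁y₂) = (11.8 − 0.797)³/(4×0.797×11.8) = 1340/37.7 = 35.6 m.

ΔE = 35.6 m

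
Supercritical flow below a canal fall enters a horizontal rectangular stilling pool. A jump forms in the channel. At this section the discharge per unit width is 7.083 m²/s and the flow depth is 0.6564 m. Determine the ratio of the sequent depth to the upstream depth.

y₂/y₁ = 5.534

V₁ = q/y₁ = 7.083/0.6564 = 10.79 m/s. Fr₁ = V₁/√(g·y₁) = 10.79/√(9.81×0.6564) = 4.252.
Sequent-depth ratio: y₂/y₁ = ½[√(1 + 8Fr₁²) − 1] = ½[√145.66 − 1] = 5.534.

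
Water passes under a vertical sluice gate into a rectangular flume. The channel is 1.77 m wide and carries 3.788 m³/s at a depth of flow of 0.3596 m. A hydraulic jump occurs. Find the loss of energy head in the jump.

q = Q/b = 3.788/1.77 = 2.140 m²/s; V₁ = q/y₁ = 5.951 m/s. Fr₁ = V₁/√(g·y₁) = 3.169.
From the momentum equation for a rectangular channel, y₂/y₁ = ½[√(1 + 8Fr₁²) − 1] = ½[√81.322 − 1] = 4.009.
y₂ = 4.009 × 0.3596 = 1.442 m.
V₂ = q/y₂ = 2.140/1.442 = 1.485 m/s. E₁ = y₁ + V₁²/2g = 2.165 m; E₂ = y₂ + V₂²/2g = 1.554 m. ΔE = E₁ − E₂ = 0.6109 m.

ΔE = 0.6109 m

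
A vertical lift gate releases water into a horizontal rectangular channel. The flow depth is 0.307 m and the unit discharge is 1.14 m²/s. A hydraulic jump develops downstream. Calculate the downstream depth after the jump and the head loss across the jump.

y₂ = 0.788 m; ΔE = 0.115 m

V₁ = q/y₁ = 1.14/0.307 = 3.71 m/s. Fr₁ = V₁/√(g·y₁) = 3.71/√(9.81×0.307) = 2.14.
By Bélanger, y₂/y₁ = ½[√(1 + 8Fr₁²) − 1] = ½[√37.63 − 1] = 2.57.
y₂ = 2.57 × 0.307 = 0.788 m.
V₂ = q/y₂ = 1.14/0.788 = 1.45 m/s. E₁ = y₁ + V₁²/2g = 1.01 m; E₂ = y₂ + V₂²/2g = 0.895 m. ΔE = E₁ − E₂ = 0.115 m.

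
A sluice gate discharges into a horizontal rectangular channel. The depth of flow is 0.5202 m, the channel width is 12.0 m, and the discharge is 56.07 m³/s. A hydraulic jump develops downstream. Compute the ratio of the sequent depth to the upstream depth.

q = Q/b = 56.07/12.0 = 4.673 m²/s; V₁ = q/y₁ = 8.982 m/s. Fr₁ = V₁/√(g·y₁) = 3.976.
Sequent-depth ratio: y₂/y₁ = ½[√(1 + 8Fr₁²) − 1] = ½[√127.48 − 1] = 5.145.

y₂/y₁ = 5.145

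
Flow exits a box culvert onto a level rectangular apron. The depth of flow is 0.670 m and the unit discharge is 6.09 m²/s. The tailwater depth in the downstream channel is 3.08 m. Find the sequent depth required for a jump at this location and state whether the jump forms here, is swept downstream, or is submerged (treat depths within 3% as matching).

V₁ = q/y₁ = 6.09/0.670 = 9.09 m/s. Fr₁ = V₁/√(g·y₁) = 9.09/√(9.81×0.670) = 3.55.
Bélanger equation: y₂/y₁ = ½[√(1 + 8Fr₁²) − 1] = ½[√101.6 − 1] = 4.54.
y₂ = 4.54 × 0.670 = 3.04 m.
Tailwater y_tw = 3.08 m: y_tw ≈ y₂, so the jump forms here.

y₂ = 3.04 m; the jump forms here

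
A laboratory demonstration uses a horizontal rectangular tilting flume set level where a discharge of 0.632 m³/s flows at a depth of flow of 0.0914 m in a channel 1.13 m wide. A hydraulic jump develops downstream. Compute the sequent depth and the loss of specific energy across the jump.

q = Q/b = 0.632/1.13 = 0.559 m²/s; V₁ = q/y₁ = 6.12 m/s. Fr₁ = V₁/√(g·y₁) = 6.46.
Sequent-depth ratio: y₂/y₁ = ½[√(1 + 8Fr₁²) − 1] = ½[√335.1 − 1] = 8.65.
y₂ = 8.65 × 0.0914 = 0.791 m.
Head loss: ΔE = (y₂ − y₁)³/(4y₁y₂) = (0.791 − 0.0914)³/(4×0.0914×0.791) = 0.342/0.289 = 1.18 m.

y₂ = 0.791 m; ΔE = 1.18 m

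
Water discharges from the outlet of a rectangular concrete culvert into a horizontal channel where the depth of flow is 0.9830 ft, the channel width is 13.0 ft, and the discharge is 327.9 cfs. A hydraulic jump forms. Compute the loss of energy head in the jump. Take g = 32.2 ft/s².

ΔE = 5.052 ft

q = Q/b = 327.9/13.0 = 25.22 ft²/s; V₁ = q/y₁ = 25.66 ft/s. Fr₁ = V₁/√(g·y₁) = 4.561.
Bélanger equation: y₂/y₁ = ½[√(1 + 8Fr₁²) − 1] = ½[√167.41 − 1] = 5.969.
y₂ = 5.969 × 0.9830 = 5.868 ft.
V₂ = q/y₂ = 25.22/5.868 = 4.299 ft/s. E₁ = y₁ + V₁²/2g = 11.21 ft; E₂ = y₂ + V₂²/2g = 6.155 ft. ΔE = E₁ − E₂ = 5.052 ft.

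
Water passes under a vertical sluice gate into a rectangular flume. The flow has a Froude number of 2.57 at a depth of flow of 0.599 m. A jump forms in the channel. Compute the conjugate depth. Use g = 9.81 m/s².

y₂ = 1.90 m

Fr₁ = 2.57 (given).
Sequent-depth ratio: y₂/y₁ = ½[√(1 + 8Fr₁²) − 1] = ½[√53.84 − 1] = 3.17.
y₂ = 3.17 × 0.599 = 1.90 m.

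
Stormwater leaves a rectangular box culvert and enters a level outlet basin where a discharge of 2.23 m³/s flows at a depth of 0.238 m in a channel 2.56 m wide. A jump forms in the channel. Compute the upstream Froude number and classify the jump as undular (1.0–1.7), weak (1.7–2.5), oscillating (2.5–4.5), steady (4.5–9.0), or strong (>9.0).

q = Q/b = 2.23/2.56 = 0.871 m²/s; V₁ = q/y₁ = 3.66 m/s. Fr₁ = V₁/√(g·y₁) = 2.40.
Fr₁ = 2.40 lies in the weak range.

Fr₁ = 2.40; weak jump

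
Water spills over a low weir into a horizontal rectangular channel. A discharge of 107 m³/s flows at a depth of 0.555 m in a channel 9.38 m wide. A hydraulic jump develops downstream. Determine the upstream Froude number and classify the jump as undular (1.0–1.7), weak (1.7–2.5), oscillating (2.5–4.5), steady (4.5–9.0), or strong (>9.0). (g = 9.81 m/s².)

q = Q/b = 107/9.38 = 11.4 m²/s; V₁ = q/y₁ = 20.6 m/s. Fr₁ = V₁/√(g·y₁) = 8.81.
Fr₁ = 8.81 lies in the steady range.

Fr₁ = 8.81; steady jump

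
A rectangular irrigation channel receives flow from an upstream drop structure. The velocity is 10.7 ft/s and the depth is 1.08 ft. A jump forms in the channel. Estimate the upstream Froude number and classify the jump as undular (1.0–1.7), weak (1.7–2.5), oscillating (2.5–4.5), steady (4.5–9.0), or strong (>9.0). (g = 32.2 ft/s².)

Fr₁ = V₁/√(g·y₁) = 10.7/√(32.2×1.08) = 1.81.
Fr₁ = 1.81 lies in the weak range.

Fr₁ = 1.81; weak jump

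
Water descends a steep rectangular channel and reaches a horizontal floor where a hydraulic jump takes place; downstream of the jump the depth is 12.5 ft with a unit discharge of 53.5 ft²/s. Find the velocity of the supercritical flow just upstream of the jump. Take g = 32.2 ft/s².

V₂ = q/y₂ = 53.5/12.5 = 4.28 ft/s; Fr₂ = V₂/√(g·y₂) = 0.213.
Applying the sequent-depth relation in reverse, y₁/y₂ = ½[√(1 + 8Fr₂²) − 1] = ½[√1.364 − 1] = 0.0840.
y₁ = 0.0840 × 12.5 = 1.05 ft.
V₁ = q/y₁ = 53.5/1.05 = 51.0 ft/s.

V₁ = 51.0 ft/s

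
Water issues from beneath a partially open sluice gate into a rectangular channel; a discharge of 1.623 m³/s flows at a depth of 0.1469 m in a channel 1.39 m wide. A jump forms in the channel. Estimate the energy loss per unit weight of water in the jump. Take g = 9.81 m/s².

q = Q/b = 1.623/1.39 = 1.168 m²/s; V₁ = q/y₁ = 7.948 m/s. Fr₁ = V₁/√(g·y₁) = 6.621.
By Bélanger, y₂/y₁ = ½[√(1 + 8Fr₁²) − 1] = ½[√351.72 − 1] = 8.877.
y₂ = 8.877 × 0.1469 = 1.304 m.
Head loss: ΔE = (y₂ − y₁)³/(4y₁y₂) = (1.304 − 0.1469)³/(4×0.1469×1.304) = 1.549/0.7663 = 2.022 m.

ΔE = 2.022 m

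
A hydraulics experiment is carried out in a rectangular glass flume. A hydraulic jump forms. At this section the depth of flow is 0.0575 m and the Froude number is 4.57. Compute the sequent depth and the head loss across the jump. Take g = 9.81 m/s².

y₂ = 0.344 m; ΔE = 0.297 m

Fr₁ = 4.57 (given).
By Bélanger, y₂/y₁ = ½[√(1 + 8Fr₁²) − 1] = ½[√168.1 − 1] = 5.98.
y₂ = 5.98 × 0.0575 = 0.344 m.
V₁ = Fr₁·√(g·y₁) = 4.57×√(9.81×0.0575) = 3.43 m/s; q = V₁·y₁ = 0.197 m²/s. V₂ = q/y₂ = 0.197/0.344 = 0.574 m/s. E₁ = y₁ + V₁²/2g = 0.658 m; E₂ = y₂ + V₂²/2g = 0.361 m. ΔE = E₁ − E₂ = 0.297 m.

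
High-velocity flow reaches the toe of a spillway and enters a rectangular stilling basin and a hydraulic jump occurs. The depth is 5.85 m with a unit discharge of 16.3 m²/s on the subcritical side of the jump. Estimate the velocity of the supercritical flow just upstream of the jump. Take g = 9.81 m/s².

V₂ = q/y₂ = 16.3/5.85 = 2.79 m/s; Fr₂ = V₂/√(g·y₂) = 0.368.
Since the conjugate-depth ratio holds either way, y₁/y₂ = ½[√(1 + 8Fr₂²) − 1] = ½[√2.082 − 1] = 0.222.
y₁ = 0.222 × 5.85 = 1.30 m.
V₁ = q/y₁ = 16.3/1.30 = 12.6 m/s.

V₁ = 12.6 m/s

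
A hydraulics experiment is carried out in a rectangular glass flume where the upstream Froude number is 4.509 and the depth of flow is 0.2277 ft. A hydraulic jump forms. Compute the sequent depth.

Fr₁ = 4.509 (given).
Conjugate-depth relation: y₂/y₁ = ½[√(1 + 8Fr₁²) − 1] = ½[√163.65 − 1] = 5.896.
y₂ = 5.896 × 0.2277 = 1.343 ft.

y₂ = 1.343 ft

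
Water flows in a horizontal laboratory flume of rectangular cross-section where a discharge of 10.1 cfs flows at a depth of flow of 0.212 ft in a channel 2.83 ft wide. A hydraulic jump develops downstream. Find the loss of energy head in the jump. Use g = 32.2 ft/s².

q = Q/b = 10.1/2.83 = 3.57 ft²/s; V₁ = q/y₁ = 16.8 ft/s. Fr₁ = V₁/√(g·y₁) = 6.44.
Sequent-depth ratio: y₂/y₁ = ½[√(1 + 8Fr₁²) − 1] = ½[√333.1 − 1] = 8.63.
y₂ = 8.63 × 0.212 = 1.83 ft.
Head loss: ΔE = (y₂ − y₁)³/(4y₁y₂) = (1.83 − 0.212)³/(4×0.212×1.83) = 4.23/1.55 = 2.72 ft.

ΔE = 2.72 ft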